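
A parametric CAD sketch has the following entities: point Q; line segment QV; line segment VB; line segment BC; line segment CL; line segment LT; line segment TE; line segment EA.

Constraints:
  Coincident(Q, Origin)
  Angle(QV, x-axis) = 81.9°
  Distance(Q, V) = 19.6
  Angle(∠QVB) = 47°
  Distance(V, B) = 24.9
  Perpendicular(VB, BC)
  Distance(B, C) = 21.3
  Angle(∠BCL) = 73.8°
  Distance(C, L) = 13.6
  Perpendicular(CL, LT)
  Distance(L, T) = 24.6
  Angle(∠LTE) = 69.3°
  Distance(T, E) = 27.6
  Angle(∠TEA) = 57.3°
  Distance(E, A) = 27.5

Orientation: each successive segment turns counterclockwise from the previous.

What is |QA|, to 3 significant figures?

5.93

∠LTE = 69.3° gives TE at -108° from the x-axis; with |TE| = 27.6, E = (-24.7, -12.5). ∠TEA = 57.3° gives EA at 14.5° from the x-axis; with |EA| = 27.5, A = (1.93, -5.61). Then |QA| = |A − Q| = 5.93.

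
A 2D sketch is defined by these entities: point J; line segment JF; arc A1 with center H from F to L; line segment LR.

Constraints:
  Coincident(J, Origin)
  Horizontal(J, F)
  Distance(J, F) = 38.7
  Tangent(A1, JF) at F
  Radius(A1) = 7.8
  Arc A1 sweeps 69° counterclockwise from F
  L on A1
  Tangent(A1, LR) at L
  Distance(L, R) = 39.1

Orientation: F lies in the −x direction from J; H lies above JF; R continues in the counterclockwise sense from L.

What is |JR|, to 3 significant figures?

45.0

J is at the origin; J and F share the same y with |JF| = 38.7 and F on the −x side, so F = (-38.7, 0.00). The tangent condition forces HF to be normal to JF, so H = F + (0, 7.8) = (-38.7, 7.80). On A1, F sits at bearing -90° from H; a 69° counterclockwise sweep puts L at bearing -21°, so L = H + 7.8·(cos -21°, sin -21°) = (-31.4, 5.00). The tangent condition forces HL to be normal to LR, so LR runs along (−sin -21°, cos -21°); with |LR| = 39.1, R = (-17.4, 41.5). Then |JR| = |R − J| = 45.0.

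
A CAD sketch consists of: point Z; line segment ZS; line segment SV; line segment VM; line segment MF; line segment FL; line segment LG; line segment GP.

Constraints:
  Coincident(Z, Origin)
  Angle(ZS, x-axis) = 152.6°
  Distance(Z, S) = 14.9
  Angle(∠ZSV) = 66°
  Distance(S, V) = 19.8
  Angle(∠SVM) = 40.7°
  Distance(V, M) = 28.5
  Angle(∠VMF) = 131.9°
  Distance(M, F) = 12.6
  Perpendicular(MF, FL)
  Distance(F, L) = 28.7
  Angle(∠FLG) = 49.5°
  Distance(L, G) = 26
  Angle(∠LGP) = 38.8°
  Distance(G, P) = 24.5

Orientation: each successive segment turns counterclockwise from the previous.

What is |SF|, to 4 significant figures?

22.19

Z is at the origin; ZS runs at 152.6° with length 14.9, so S = (-13.23, 6.857). ∠ZSV = 66.0° gives SV at -93.40° from the x-axis; with |SV| = 19.8, V = (-14.40, -12.91). ∠SVM = 40.7° gives VM at 45.90° from the x-axis; with |VM| = 28.5, M = (5.431, 7.558). ∠VMF = 131.9° gives MF at 94.00° from the x-axis; with |MF| = 12.6, F = (4.552, 20.13). Then |SF| = |F − S| = 22.19.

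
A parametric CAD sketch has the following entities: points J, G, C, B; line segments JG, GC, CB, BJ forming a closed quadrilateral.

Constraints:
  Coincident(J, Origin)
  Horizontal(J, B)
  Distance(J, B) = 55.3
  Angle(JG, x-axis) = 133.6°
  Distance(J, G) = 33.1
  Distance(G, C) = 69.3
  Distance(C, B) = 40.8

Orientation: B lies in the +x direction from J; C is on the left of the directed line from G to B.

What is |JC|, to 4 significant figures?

59.61

Checks: J = (0.00, 0.00) ✓; |GC| = 69.30 ✓; |CB| = 40.80 ✓.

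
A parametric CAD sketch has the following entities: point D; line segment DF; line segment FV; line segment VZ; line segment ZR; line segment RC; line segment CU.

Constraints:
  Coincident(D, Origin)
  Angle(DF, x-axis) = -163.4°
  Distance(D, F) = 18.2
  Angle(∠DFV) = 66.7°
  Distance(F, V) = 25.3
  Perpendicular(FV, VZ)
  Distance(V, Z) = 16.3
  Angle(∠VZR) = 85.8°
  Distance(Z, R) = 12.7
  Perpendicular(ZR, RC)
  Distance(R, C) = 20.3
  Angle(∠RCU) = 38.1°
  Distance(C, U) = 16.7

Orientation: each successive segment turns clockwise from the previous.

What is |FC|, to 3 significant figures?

14.9

D is at the origin; DF runs at -163.4° with length 18.2, so F = (-17.4, -5.20). ∠DFV = 66.7° gives FV at 83.3° from the x-axis; with |FV| = 25.3, V = (-14.5, 19.9). The perpendicularity gives VZ at right angles to FV, so VZ runs at -6.70°; with |VZ| = 16.3, Z = (1.70, 18.0). ∠VZR = 85.8° gives ZR at -101° from the x-axis; with |ZR| = 12.7, R = (-0.703, 5.56). ZR is perpendicular to RC, so RC runs at 169°; with |RC| = 20.3, C = (-20.6, 9.39). Then |FC| = |C − F| = 14.9.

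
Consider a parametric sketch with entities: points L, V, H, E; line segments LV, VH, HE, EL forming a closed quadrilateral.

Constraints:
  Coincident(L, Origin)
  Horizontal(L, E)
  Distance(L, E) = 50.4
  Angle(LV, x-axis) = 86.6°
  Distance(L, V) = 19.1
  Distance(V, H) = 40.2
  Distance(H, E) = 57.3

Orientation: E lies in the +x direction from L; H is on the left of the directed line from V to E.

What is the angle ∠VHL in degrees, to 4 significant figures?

10.51°

Checks: L.y = 0.00, E.y = 0.00 ✓; |VH| = 40.20 ✓; |HE| = 57.30 ✓.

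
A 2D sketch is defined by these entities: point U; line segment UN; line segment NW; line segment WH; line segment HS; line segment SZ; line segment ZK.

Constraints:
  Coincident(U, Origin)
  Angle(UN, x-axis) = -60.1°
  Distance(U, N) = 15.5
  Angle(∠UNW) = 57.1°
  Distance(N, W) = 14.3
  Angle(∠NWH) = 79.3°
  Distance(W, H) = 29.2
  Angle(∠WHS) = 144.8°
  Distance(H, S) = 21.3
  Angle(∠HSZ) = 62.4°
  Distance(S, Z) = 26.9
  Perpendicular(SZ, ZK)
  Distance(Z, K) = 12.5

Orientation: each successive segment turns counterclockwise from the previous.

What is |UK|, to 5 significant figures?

10.555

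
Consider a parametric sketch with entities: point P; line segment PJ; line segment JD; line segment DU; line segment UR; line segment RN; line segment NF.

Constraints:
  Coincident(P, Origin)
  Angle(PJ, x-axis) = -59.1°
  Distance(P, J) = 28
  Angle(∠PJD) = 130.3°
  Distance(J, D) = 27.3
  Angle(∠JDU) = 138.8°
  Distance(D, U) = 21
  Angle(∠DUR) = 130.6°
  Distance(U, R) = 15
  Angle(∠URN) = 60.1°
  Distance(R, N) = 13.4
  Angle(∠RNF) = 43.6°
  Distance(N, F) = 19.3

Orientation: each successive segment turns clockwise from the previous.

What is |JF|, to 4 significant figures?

53.21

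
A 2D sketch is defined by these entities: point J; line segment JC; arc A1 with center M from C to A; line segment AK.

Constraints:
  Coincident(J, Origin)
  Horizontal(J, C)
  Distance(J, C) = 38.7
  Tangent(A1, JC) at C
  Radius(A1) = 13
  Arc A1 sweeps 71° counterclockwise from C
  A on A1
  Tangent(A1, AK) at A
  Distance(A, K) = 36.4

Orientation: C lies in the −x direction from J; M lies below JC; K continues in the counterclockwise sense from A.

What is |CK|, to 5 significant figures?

49.475

On A1, C sits at bearing 90° from M; a 71° counterclockwise sweep puts A at bearing 161°, so A = M + 13.0·(cos 161°, sin 161°) = (-50.992, -8.7676). Tangency of A1 to AK means the radius MA is perpendicular to AK, so AK runs along (−sin 161°, cos 161°); with |AK| = 36.4, K = (-62.842, -43.184). Then |CK| = |K − C| = 49.475.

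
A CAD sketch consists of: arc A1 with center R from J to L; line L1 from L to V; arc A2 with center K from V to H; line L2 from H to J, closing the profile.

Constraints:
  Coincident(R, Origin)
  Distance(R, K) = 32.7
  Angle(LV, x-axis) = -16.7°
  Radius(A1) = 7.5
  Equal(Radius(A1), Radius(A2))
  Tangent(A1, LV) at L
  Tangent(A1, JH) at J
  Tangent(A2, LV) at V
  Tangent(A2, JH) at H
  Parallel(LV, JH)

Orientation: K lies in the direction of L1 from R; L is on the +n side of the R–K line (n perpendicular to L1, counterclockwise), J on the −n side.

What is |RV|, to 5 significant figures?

33.549

Tangency of A1 to both parallel lines with radius 7.5 puts L and J at R ± 7.5·n: L = (2.1552, 7.1837), J = (-2.1552, -7.1837). Equal radii place V and H the same way about K: V = K + 7.5·n = (33.476, -2.2130), H = K − 7.5·n = (29.166, -16.580). Then |RV| = |V − R| = 33.549.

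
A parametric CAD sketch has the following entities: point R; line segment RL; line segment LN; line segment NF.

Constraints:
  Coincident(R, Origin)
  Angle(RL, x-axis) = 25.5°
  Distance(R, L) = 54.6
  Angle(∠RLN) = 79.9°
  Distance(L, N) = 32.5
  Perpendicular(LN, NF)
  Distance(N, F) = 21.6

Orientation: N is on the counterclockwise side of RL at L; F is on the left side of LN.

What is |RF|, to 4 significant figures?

39.49

∠RLN = 79.9°, so LN runs at 25.5° + (180° − 79.9°) = 125.6° from the x-axis; with |LN| = 32.5, N = L + 32.5·(cos 125.6°, sin 125.6°) = (30.36, 49.93). The perpendicularity gives NF at right angles to LN; with |NF| = 21.6 on the left of LN, F = N + 21.6·(-0.8131, -0.5821) = (12.80, 37.36). Then |RF| = |F − R| = 39.49.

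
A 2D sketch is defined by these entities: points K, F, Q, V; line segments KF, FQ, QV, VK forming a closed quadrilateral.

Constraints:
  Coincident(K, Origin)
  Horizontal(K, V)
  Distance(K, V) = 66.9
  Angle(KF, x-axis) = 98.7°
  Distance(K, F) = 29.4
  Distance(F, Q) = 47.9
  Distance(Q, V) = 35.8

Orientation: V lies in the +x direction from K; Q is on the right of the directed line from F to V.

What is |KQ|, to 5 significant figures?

31.354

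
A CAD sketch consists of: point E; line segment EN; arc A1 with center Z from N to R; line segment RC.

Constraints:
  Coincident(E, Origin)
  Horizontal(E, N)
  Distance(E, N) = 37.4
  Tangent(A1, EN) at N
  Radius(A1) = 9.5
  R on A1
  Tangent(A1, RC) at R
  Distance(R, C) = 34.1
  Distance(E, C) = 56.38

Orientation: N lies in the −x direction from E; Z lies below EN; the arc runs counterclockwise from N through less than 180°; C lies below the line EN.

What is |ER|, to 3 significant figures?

48.0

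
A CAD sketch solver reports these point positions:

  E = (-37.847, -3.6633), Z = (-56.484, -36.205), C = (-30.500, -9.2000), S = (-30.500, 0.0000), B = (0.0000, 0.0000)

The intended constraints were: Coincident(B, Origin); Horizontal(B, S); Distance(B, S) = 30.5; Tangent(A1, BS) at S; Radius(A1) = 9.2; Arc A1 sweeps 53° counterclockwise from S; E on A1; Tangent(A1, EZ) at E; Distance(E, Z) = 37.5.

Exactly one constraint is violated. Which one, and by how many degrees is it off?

Tangent(A1, EZ) at E — off by 7.20°.

B = (0.00, 0.00) ✓; B.y = 0.00, S.y = 0.00 ✓; |BS| = 30.50 ✓; ∠(CS, SB) = 90.00° ✓; |CS| = 9.200 ✓; bearing(C→E) − bearing(C→S) = 53.00° ✓; |CE| = 9.200 ✓; ∠(CE, EZ) = 82.80° ✗; |EZ| = 37.50 ✓.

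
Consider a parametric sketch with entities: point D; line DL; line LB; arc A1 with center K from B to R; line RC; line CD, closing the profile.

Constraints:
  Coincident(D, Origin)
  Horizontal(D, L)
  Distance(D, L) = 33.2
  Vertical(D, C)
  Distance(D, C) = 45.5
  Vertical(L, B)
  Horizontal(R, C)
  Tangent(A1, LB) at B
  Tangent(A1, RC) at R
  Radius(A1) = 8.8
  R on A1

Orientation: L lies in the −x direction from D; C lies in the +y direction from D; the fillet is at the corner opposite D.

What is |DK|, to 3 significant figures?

44.1

DC is vertical with |DC| = 45.5 and C on the +y side, so C = (0.00, 45.5). The virtual corner opposite D is at (-33.2, 45.5). A1 meets LB tangentially, so KB is at right angles to LB and the tangent condition forces KR to be normal to RC, with radius 8.8, so the center K sits 8.8 in from both sides at K = (-24.4, 36.7). Then |DK| = |K − D| = 44.1.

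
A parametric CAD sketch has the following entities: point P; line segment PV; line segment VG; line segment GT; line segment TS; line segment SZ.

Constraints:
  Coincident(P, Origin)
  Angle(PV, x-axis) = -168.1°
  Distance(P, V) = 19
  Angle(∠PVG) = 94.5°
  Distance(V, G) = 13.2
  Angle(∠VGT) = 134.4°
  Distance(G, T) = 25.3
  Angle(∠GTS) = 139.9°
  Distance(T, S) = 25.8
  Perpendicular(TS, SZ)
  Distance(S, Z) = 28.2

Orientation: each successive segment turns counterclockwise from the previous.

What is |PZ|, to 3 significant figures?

27.7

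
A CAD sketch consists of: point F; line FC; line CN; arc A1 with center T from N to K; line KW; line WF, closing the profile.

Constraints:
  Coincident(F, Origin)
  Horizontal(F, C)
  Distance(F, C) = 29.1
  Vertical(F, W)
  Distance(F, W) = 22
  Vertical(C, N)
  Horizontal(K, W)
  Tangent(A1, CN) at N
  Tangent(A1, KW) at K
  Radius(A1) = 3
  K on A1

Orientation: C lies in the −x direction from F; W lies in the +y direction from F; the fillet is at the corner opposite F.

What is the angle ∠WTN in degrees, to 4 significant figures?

173.4°

F is at the origin; FC is horizontal with |FC| = 29.1 and C on the −x side, so C = (-29.10, 0.000). FW is vertical with |FW| = 22.0 and W on the +y side, so W = (0.000, 22.00). The virtual corner opposite F is at (-29.10, 22.00). The tangent condition forces TN to be normal to CN and since A1 is tangent to KW there, TK ⟂ KW, with radius 3.0, so the center T sits 3.0 in from both sides at T = (-26.10, 19.00). That places the tangent points at N = (-29.10, 19.00) on CN and K = (-26.10, 22.00) on KW. Then cos ∠WTN = TW·TN / (|TW||TN|), giving 173.4°.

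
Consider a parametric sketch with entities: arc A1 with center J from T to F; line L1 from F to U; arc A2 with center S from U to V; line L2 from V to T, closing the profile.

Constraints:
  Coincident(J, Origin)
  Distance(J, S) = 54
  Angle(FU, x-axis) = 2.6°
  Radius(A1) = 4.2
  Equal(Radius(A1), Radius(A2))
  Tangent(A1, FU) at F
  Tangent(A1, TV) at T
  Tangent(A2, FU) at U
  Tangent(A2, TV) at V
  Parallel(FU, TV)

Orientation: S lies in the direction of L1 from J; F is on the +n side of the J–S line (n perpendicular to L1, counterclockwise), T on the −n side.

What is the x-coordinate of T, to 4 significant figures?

0.1905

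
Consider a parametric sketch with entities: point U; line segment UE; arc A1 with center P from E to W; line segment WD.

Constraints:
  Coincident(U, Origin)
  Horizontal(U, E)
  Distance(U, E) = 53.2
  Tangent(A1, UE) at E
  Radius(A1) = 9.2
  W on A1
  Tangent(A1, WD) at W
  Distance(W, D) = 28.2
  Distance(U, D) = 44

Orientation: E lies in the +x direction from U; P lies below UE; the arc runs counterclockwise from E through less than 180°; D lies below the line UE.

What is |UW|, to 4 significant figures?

45.29

Checks: |UE| = 53.20 ✓; |PW| = 9.200 ✓; ∠(PW, WD) = 90.00° ✓; |WD| = 28.20 ✓; |UD| = 44.00 ✓.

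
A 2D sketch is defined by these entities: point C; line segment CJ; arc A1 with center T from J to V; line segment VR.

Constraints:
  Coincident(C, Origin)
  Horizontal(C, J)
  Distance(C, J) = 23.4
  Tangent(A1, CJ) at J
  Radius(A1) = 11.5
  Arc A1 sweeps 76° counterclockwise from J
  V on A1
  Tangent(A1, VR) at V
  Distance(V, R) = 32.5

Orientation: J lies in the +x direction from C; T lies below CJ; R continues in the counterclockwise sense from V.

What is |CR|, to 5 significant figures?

40.490

C is at the origin; C and J share the same y with |CJ| = 23.4 and J on the +x side, so J = (23.400, 0.0000). The tangent condition forces TJ to be normal to CJ, so T = J + (0, -11.5) = (23.400, -11.500). On A1, J sits at bearing 90° from T; a 76° counterclockwise sweep puts V at bearing 166°, so V = T + 11.5·(cos 166°, sin 166°) = (12.242, -8.7179). Since A1 is tangent to VR there, TV ⟂ VR, so VR runs along (−sin 166°, cos 166°); with |VR| = 32.5, R = (4.3791, -40.253). Then |CR| = |R − C| = 40.490.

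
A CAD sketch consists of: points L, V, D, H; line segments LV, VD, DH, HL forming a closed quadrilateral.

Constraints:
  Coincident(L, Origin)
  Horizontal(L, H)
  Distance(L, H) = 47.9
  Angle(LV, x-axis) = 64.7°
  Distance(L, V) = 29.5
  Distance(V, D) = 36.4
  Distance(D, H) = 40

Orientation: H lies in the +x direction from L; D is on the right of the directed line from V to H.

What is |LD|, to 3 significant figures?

13.2

Checks: |LH| = 47.90 ✓; |LV| = 29.50 ✓; |VD| = 36.40 ✓; |DH| = 40.00 ✓.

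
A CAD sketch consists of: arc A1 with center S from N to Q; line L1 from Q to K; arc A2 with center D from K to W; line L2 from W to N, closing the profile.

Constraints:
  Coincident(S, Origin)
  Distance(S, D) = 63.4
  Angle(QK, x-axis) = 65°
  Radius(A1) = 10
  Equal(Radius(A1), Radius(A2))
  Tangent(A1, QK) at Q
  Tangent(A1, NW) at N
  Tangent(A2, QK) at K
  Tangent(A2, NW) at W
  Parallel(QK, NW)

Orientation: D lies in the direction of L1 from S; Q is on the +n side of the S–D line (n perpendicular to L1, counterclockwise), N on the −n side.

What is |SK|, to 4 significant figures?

64.18

Tangency of A1 to both parallel lines with radius 10.0 puts Q and N at S ± 10.0·n: Q = (-9.063, 4.226), N = (9.063, -4.226). Equal radii place K and W the same way about D: K = D + 10.0·n = (17.73, 61.69), W = D − 10.0·n = (35.86, 53.23). Then |SK| = |K − S| = 64.18.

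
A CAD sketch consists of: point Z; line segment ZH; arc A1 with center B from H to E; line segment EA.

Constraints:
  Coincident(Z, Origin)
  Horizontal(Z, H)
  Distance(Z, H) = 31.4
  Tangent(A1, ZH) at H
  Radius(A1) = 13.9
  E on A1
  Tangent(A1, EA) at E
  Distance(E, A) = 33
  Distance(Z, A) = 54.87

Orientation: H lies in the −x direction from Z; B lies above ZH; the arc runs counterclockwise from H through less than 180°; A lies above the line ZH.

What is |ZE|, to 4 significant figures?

24.45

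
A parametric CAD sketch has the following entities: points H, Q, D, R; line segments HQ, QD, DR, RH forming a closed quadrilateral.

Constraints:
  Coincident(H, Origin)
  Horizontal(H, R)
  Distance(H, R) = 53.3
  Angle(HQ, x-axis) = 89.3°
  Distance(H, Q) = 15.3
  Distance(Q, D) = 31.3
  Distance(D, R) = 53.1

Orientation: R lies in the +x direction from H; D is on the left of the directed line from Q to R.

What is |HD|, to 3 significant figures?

44.6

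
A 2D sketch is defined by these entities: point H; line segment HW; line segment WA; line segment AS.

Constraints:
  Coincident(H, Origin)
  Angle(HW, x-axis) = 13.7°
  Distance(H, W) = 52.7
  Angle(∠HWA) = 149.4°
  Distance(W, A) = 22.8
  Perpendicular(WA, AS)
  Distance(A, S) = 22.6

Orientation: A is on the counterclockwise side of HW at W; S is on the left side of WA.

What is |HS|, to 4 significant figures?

68.29

H is at the origin; HW runs at 13.7° with length 52.7, so W = 52.7·(cos 13.7°, sin 13.7°) = (51.20, 12.48). ∠HWA = 149.4°, so WA runs at 13.7° + (180° − 149.4°) = 44.30° from the x-axis; with |WA| = 22.8, A = W + 22.8·(cos 44.30°, sin 44.30°) = (67.52, 28.41). WA is perpendicular to AS; with |AS| = 22.6 on the left of WA, S = A + 22.6·(-0.6984, 0.7157) = (51.73, 44.58). Then |HS| = |S − H| = 68.29.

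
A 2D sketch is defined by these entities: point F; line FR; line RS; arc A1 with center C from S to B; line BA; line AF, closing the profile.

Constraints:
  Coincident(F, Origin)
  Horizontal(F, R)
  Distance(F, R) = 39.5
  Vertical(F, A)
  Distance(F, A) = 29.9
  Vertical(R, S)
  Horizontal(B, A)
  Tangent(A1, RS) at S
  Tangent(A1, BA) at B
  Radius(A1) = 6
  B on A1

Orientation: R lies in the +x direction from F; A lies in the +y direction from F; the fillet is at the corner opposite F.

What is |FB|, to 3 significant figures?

44.9

F is at the origin; FR is horizontal with |FR| = 39.5 and R on the +x side, so R = (39.5, 0.00). FA is vertical with |FA| = 29.9 and A on the +y side, so A = (0.00, 29.9). The virtual corner opposite F is at (39.5, 29.9). Tangency of A1 to RS means the radius CS is perpendicular to RS and tangency of A1 to BA means the radius CB is perpendicular to BA, with radius 6.0, so the center C sits 6.0 in from both sides at C = (33.5, 23.9). That places the tangent points at S = (39.5, 23.9) on RS and B = (33.5, 29.9) on BA. Then |FB| = |B − F| = 44.9.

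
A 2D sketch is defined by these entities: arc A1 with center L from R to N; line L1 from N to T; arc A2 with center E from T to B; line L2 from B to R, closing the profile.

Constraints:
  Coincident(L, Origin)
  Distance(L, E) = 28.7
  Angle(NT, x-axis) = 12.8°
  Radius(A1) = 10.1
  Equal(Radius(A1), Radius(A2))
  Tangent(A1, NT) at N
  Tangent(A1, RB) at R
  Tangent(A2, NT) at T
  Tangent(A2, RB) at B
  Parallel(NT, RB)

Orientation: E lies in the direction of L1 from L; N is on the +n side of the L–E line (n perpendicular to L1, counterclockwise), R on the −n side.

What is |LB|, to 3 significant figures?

30.4

The slot axis is L1's direction at 12.8°, so u = (cos 12.8°, sin 12.8°) = (0.975, 0.222) and n = (−sin 12.8°, cos 12.8°) = (-0.222, 0.975). L is at the origin and E lies 28.7 along u from L, so E = 28.7·u = (28.0, 6.36). Tangency of A1 to both parallel lines with radius 10.1 puts N and R at L ± 10.1·n: N = (-2.24, 9.85), R = (2.24, -9.85). Equal radii place T and B the same way about E: T = E + 10.1·n = (25.7, 16.2), B = E − 10.1·n = (30.2, -3.49). Then |LB| = |B − L| = 30.4.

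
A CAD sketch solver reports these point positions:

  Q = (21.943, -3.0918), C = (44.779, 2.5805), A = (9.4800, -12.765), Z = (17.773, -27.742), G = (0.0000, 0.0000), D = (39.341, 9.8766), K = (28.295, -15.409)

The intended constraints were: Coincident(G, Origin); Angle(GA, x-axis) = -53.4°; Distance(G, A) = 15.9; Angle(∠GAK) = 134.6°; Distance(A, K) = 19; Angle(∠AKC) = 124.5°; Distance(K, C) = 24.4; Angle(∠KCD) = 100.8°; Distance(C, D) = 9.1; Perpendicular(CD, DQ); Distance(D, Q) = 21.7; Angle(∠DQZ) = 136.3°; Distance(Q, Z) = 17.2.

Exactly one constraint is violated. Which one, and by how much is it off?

Distance(Q, Z) = 17.2 — off by 7.80.

G = (0.00, 0.00) ✓; GA at -53.40° ✓; |GA| = 15.90 ✓; ∠GAK = 134.6° ✓; |AK| = 19.00 ✓; ∠AKC = 124.5° ✓; |KC| = 24.40 ✓; ∠KCD = 100.8° ✓; |CD| = 9.100 ✓; ∠(CD, DQ) = 90.00° ✓; |DQ| = 21.70 ✓; ∠DQZ = 136.3° ✓; |QZ| = 25.00 ✗.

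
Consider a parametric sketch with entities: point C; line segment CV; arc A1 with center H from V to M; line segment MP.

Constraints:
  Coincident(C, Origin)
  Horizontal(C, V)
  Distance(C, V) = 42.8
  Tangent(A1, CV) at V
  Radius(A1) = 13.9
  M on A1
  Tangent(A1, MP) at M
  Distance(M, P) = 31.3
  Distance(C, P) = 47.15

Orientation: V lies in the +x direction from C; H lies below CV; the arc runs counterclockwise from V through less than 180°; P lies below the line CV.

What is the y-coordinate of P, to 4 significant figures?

-41.46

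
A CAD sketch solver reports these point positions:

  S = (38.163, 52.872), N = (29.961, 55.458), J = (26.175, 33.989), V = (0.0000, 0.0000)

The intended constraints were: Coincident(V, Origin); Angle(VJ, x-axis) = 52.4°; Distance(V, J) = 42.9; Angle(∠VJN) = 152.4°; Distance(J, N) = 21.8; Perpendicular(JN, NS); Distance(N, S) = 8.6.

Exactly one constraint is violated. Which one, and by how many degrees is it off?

Perpendicular(JN, NS) — off by 7.50°.

V = (0.00, 0.00) ✓; VJ at 52.40° ✓; |VJ| = 42.90 ✓; ∠VJN = 152.4° ✓; |JN| = 21.80 ✓; ∠(JN, NS) = 97.50° ✗; |NS| = 8.600 ✓.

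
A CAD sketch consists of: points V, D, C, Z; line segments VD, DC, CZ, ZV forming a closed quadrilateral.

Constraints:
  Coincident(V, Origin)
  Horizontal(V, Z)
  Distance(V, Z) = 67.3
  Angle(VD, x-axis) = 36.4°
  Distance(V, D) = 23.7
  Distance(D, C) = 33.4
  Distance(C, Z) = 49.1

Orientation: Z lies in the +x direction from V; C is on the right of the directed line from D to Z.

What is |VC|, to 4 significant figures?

29.28

Checks: V = (0.00, 0.00) ✓; |DC| = 33.40 ✓; |CZ| = 49.10 ✓.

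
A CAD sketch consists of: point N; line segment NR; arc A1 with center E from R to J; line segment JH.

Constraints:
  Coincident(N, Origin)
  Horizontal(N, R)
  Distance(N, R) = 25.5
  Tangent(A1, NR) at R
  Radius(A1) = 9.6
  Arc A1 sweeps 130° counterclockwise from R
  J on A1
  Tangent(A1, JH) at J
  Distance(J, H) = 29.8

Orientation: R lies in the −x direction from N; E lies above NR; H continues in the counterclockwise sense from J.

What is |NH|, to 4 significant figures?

53.68

N is at the origin; N and R share the same y with |NR| = 25.5 and R on the −x side, so R = (-25.50, 0.000). A1 meets NR tangentially, so ER is at right angles to NR, so E = R + (0, 9.6) = (-25.50, 9.600). On A1, R sits at bearing -90° from E; a 130° counterclockwise sweep puts J at bearing 40°, so J = E + 9.6·(cos 40°, sin 40°) = (-18.15, 15.77). Tangency of A1 to JH means the radius EJ is perpendicular to JH, so JH runs along (−sin 40°, cos 40°); with |JH| = 29.8, H = (-37.30, 38.60). Then |NH| = |H − N| = 53.68.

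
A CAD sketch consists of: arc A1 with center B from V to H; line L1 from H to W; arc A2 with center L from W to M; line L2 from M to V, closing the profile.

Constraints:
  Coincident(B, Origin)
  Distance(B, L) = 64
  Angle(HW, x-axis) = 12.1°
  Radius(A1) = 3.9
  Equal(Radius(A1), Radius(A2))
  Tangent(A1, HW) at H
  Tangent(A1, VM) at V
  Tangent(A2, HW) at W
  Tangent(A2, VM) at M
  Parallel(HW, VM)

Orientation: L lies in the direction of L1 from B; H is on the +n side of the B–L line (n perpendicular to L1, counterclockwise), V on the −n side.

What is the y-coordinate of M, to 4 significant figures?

9.602

The slot axis is L1's direction at 12.1°, so u = (cos 12.1°, sin 12.1°) = (0.9778, 0.2096) and n = (−sin 12.1°, cos 12.1°) = (-0.2096, 0.9778). B is at the origin and L lies 64.0 along u from B, so L = 64.0·u = (62.58, 13.42). Tangency of A1 to both parallel lines with radius 3.9 puts H and V at B ± 3.9·n: H = (-0.8175, 3.813), V = (0.8175, -3.813). Equal radii place W and M the same way about L: W = L + 3.9·n = (61.76, 17.23), M = L − 3.9·n = (63.40, 9.602). So M.y = 9.602.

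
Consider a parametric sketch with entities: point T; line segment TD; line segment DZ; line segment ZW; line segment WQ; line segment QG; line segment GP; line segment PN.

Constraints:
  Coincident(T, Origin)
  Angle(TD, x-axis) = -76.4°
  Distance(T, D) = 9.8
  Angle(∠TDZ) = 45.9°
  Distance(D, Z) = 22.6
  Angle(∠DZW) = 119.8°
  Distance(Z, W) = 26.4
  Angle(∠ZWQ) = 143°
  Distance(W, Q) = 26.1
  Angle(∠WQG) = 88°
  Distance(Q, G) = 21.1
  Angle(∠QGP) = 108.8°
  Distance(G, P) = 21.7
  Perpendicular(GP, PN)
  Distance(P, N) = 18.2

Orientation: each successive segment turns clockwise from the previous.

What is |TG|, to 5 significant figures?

38.691

T is at the origin; TD runs at -76.4° with length 9.8, so D = (2.3044, -9.5252). ∠TDZ = 45.9° gives DZ at 149.50° from the x-axis; with |DZ| = 22.6, Z = (-17.168, 1.9451). ∠DZW = 119.8° gives ZW at 89.300° from the x-axis; with |ZW| = 26.4, W = (-16.846, 28.343). ∠ZWQ = 143.0° gives WQ at 52.300° from the x-axis; with |WQ| = 26.1, Q = (-0.88504, 48.994). ∠WQG = 88.0° gives QG at -39.700° from the x-axis; with |QG| = 21.1, G = (15.349, 35.516). Then |TG| = |G − T| = 38.691.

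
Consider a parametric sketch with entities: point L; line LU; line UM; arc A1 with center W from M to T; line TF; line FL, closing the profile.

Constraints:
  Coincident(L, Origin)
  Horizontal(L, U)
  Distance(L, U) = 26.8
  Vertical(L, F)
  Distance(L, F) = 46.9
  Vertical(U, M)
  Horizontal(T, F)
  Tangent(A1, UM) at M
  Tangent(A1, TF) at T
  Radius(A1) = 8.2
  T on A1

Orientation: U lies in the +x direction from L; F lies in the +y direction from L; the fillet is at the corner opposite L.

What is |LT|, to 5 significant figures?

50.454

L is at the origin; LU is horizontal with |LU| = 26.8 and U on the +x side, so U = (26.800, 0.0000). LF is vertical with |LF| = 46.9 and F on the +y side, so F = (0.0000, 46.900). The virtual corner opposite L is at (26.800, 46.900). Since A1 is tangent to UM there, WM ⟂ UM and A1 meets TF tangentially, so WT is at right angles to TF, with radius 8.2, so the center W sits 8.2 in from both sides at W = (18.600, 38.700). That places the tangent points at M = (26.800, 38.700) on UM and T = (18.600, 46.900) on TF. Then |LT| = |T − L| = 50.454.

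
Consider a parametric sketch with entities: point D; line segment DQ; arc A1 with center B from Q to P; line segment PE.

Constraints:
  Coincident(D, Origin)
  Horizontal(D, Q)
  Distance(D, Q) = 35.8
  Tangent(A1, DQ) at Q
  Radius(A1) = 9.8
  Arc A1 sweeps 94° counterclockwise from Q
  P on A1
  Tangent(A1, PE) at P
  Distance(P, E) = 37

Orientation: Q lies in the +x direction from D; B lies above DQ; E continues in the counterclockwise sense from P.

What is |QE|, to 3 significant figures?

47.9

D is at the origin; DQ is horizontal with |DQ| = 35.8 and Q on the +x side, so Q = (35.8, 0.00). A1 meets DQ tangentially, so BQ is at right angles to DQ, so B = Q + (0, 9.8) = (35.8, 9.80). On A1, Q sits at bearing -90° from B; a 94° counterclockwise sweep puts P at bearing 4°, so P = B + 9.8·(cos 4°, sin 4°) = (45.6, 10.5). A1 meets PE tangentially, so BP is at right angles to PE, so PE runs along (−sin 4°, cos 4°); with |PE| = 37.0, E = (43.0, 47.4). Then |QE| = |E − Q| = 47.9.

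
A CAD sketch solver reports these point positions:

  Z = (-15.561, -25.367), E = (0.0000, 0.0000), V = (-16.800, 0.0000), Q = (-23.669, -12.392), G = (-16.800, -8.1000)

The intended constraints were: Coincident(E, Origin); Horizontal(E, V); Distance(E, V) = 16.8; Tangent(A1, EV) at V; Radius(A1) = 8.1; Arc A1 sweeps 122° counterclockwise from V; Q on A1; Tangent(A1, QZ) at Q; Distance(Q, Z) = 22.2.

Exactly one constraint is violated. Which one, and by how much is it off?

Distance(Q, Z) = 22.2 — off by 6.90.

E = (0.00, 0.00) ✓; E.y = 0.00, V.y = 0.00 ✓; |EV| = 16.80 ✓; ∠(GV, VE) = 90.00° ✓; |GV| = 8.100 ✓; bearing(G→Q) − bearing(G→V) = 122.0° ✓; |GQ| = 8.100 ✓; ∠(GQ, QZ) = 90.00° ✓; |QZ| = 15.30 ✗.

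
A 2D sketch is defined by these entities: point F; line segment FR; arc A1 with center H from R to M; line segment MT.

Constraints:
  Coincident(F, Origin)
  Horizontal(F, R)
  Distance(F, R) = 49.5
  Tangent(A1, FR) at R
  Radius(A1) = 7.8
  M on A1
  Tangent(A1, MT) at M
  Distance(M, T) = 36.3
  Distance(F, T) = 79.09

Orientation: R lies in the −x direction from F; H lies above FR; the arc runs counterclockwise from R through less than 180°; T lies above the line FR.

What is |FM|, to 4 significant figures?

45.68

Checks: ∠(HR, RF) = 90.00° ✓; |HM| = 7.800 ✓; ∠(HM, MT) = 90.00° ✓; |MT| = 36.30 ✓; |FT| = 79.09 ✓.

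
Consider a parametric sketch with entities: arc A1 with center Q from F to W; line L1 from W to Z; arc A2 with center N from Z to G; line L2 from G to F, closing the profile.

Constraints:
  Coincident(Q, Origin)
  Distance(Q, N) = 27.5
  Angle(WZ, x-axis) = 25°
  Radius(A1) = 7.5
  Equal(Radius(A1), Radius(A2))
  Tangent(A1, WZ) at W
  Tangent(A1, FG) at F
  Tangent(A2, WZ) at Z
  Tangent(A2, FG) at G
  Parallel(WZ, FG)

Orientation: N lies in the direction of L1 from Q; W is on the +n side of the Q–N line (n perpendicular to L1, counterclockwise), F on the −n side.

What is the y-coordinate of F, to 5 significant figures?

-6.7973

The slot axis is L1's direction at 25.0°, so u = (cos 25.0°, sin 25.0°) = (0.90631, 0.42262) and n = (−sin 25.0°, cos 25.0°) = (-0.42262, 0.90631). Q is at the origin and N lies 27.5 along u from Q, so N = 27.5·u = (24.923, 11.622). Tangency of A1 to both parallel lines with radius 7.5 puts W and F at Q ± 7.5·n: W = (-3.1696, 6.7973), F = (3.1696, -6.7973). So F.y = -6.7973.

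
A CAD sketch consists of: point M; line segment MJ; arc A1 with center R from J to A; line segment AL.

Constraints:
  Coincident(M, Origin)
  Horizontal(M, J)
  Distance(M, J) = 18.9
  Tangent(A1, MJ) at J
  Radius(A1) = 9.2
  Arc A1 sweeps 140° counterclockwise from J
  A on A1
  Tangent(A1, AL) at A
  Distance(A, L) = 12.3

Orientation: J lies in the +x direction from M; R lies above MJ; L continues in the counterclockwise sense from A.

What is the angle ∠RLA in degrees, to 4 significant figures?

36.80°

M is at the origin; M and J share the same y with |MJ| = 18.9 and J on the +x side, so J = (18.90, 0.000). Tangency of A1 to MJ means the radius RJ is perpendicular to MJ, so R = J + (0, 9.2) = (18.90, 9.200). On A1, J sits at bearing -90° from R; a 140° counterclockwise sweep puts A at bearing 50°, so A = R + 9.2·(cos 50°, sin 50°) = (24.81, 16.25). Since A1 is tangent to AL there, RA ⟂ AL, so AL runs along (−sin 50°, cos 50°); with |AL| = 12.3, L = (15.39, 24.15). Then cos ∠RLA = LR·LA / (|LR||LA|), giving 36.80°.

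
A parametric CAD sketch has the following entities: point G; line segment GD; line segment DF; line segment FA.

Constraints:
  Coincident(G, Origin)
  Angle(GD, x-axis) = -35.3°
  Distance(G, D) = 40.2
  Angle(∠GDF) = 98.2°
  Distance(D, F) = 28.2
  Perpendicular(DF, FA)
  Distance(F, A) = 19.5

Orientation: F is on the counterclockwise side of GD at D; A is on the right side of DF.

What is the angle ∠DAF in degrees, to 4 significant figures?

55.34°

G is at the origin; GD runs at -35.3° with length 40.2, so D = 40.2·(cos -35.3°, sin -35.3°) = (32.81, -23.23). ∠GDF = 98.2°, so DF runs at -35.3° + (180° − 98.2°) = 46.50° from the x-axis; with |DF| = 28.2, F = D + 28.2·(cos 46.50°, sin 46.50°) = (52.22, -2.774). DF is perpendicular to FA; with |FA| = 19.5 on the right of DF, A = F + 19.5·(0.7254, -0.6884) = (66.37, -16.20). Then cos ∠DAF = AD·AF / (|AD||AF|), giving 55.34°.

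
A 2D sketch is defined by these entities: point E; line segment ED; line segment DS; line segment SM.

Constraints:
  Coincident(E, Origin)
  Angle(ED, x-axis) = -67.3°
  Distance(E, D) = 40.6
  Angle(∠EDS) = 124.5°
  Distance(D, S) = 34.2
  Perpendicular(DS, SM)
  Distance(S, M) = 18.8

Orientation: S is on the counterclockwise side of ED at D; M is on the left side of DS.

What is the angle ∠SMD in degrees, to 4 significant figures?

61.20°

∠EDS = 124.5°, so DS runs at -67.3° + (180° − 124.5°) = -11.80° from the x-axis; with |DS| = 34.2, S = D + 34.2·(cos -11.80°, sin -11.80°) = (49.15, -44.45). The perpendicularity gives SM at right angles to DS; with |SM| = 18.8 on the left of DS, M = S + 18.8·(0.2045, 0.9789) = (52.99, -26.05). Then cos ∠SMD = MS·MD / (|MS||MD|), giving 61.20°.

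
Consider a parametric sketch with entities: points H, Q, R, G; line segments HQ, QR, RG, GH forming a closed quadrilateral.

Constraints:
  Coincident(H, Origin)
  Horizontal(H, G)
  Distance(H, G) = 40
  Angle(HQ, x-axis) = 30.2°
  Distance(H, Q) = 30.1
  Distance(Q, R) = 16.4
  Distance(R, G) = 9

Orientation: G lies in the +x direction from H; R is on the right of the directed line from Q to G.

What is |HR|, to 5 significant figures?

31.016

H is at the origin; H and G share the same y with |HG| = 40.0 and G in +x, so G = (40.0, 0). HQ runs at 30.2° with |HQ| = 30.1, so Q = (26.015, 15.141). R is determined by |QR| = 16.4 and |RG| = 9.0 together: it lies at the intersection of circle(Q, 16.4) and circle(G, 9.0). With |QG| = 20.612, the foot of the radical line on QG is 14.865 from Q and the perpendicular offset is √(16.4² − 14.865²) = 6.9268. Taking the right-of-QG solution: R = (31.013, -0.47893).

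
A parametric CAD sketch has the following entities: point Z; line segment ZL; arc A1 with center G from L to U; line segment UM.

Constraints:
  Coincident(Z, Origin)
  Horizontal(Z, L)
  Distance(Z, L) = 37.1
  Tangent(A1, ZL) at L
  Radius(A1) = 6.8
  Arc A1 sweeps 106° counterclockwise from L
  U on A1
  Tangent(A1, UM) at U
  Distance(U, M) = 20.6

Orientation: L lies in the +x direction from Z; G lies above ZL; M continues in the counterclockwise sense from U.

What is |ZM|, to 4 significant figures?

47.45

Z is at the origin; ZL is horizontal with |ZL| = 37.1 and L on the +x side, so L = (37.10, 0.000). A1 meets ZL tangentially, so GL is at right angles to ZL, so G = L + (0, 6.8) = (37.10, 6.800). On A1, L sits at bearing -90° from G; a 106° counterclockwise sweep puts U at bearing 16°, so U = G + 6.8·(cos 16°, sin 16°) = (43.64, 8.674). A1 meets UM tangentially, so GU is at right angles to UM, so UM runs along (−sin 16°, cos 16°); with |UM| = 20.6, M = (37.96, 28.48). Then |ZM| = |M − Z| = 47.45.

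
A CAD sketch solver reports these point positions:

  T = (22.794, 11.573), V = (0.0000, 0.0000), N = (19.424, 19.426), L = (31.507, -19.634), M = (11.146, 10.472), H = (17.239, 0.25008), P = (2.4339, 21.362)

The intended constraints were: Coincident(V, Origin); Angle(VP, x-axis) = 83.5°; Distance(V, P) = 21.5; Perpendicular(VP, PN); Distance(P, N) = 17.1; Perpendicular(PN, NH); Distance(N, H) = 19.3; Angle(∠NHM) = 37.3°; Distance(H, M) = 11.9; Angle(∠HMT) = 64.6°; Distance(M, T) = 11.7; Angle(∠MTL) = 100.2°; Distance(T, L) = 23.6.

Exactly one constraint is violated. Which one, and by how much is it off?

Distance(T, L) = 23.6 — off by 8.80.

V = (0.00, 0.00) ✓; VP at 83.50° ✓; |VP| = 21.50 ✓; ∠(VP, PN) = 90.00° ✓; |PN| = 17.10 ✓; ∠(PN, NH) = 90.00° ✓; |NH| = 19.30 ✓; ∠NHM = 37.30° ✓; |HM| = 11.90 ✓; ∠HMT = 64.60° ✓; |MT| = 11.70 ✓; ∠MTL = 100.2° ✓; |TL| = 32.40 ✗.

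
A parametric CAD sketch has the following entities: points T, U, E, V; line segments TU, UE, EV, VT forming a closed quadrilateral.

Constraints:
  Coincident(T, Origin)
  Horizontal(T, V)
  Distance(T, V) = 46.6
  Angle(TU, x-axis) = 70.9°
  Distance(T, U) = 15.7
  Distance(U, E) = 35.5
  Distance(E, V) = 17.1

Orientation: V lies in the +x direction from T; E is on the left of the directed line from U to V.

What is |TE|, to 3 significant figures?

43.7

Checks: |UE| = 35.50 ✓; |EV| = 17.10 ✓.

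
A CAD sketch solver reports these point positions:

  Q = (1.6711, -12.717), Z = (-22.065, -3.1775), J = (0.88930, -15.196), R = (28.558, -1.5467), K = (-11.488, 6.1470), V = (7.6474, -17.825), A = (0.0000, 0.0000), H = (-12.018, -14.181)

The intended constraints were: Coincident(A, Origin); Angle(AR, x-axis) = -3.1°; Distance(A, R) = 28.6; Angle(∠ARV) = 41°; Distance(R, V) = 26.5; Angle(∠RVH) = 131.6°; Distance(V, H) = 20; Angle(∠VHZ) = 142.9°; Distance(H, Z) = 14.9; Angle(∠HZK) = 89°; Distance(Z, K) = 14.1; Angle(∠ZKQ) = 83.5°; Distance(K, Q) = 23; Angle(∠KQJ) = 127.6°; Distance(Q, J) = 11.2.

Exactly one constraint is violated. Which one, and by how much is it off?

Distance(Q, J) = 11.2 — off by 8.60.

A = (0.00, 0.00) ✓; AR at -3.100° ✓; |AR| = 28.60 ✓; ∠ARV = 41.00° ✓; |RV| = 26.50 ✓; ∠RVH = 131.6° ✓; |VH| = 20.00 ✓; ∠VHZ = 142.9° ✓; |HZ| = 14.90 ✓; ∠HZK = 89.00° ✓; |ZK| = 14.10 ✓; ∠ZKQ = 83.50° ✓; |KQ| = 23.00 ✓; ∠KQJ = 127.6° ✓; |QJ| = 2.599 ✗.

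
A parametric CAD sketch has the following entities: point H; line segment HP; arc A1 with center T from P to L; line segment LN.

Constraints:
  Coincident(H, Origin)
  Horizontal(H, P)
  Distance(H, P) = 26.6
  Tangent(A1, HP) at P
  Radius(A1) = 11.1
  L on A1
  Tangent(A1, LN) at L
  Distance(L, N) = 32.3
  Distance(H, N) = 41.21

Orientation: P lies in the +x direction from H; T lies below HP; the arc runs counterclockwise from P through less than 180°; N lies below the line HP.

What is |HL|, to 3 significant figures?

18.0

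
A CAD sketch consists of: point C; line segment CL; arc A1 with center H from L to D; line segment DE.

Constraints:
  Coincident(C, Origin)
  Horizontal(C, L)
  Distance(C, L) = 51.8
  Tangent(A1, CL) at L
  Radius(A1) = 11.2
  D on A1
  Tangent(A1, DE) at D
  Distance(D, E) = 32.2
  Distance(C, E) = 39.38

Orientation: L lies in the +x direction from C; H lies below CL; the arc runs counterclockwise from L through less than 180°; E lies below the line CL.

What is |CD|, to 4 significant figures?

42.90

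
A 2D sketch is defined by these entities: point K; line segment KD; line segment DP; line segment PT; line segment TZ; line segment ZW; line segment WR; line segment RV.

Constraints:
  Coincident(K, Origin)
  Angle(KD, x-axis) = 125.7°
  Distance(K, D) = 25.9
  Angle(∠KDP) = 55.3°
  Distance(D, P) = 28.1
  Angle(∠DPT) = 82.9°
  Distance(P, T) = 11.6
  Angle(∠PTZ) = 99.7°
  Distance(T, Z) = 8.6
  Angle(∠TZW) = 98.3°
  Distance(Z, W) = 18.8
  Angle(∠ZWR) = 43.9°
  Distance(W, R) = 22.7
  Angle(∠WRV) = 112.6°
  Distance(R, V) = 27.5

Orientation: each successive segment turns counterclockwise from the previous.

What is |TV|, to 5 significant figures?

21.856

∠ZWR = 43.9° gives WR at -74.400° from the x-axis; with |WR| = 22.7, R = (-20.060, -12.309). ∠WRV = 112.6° gives RV at -7.0000° from the x-axis; with |RV| = 27.5, V = (7.2354, -15.661). Then |TV| = |V − T| = 21.856.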